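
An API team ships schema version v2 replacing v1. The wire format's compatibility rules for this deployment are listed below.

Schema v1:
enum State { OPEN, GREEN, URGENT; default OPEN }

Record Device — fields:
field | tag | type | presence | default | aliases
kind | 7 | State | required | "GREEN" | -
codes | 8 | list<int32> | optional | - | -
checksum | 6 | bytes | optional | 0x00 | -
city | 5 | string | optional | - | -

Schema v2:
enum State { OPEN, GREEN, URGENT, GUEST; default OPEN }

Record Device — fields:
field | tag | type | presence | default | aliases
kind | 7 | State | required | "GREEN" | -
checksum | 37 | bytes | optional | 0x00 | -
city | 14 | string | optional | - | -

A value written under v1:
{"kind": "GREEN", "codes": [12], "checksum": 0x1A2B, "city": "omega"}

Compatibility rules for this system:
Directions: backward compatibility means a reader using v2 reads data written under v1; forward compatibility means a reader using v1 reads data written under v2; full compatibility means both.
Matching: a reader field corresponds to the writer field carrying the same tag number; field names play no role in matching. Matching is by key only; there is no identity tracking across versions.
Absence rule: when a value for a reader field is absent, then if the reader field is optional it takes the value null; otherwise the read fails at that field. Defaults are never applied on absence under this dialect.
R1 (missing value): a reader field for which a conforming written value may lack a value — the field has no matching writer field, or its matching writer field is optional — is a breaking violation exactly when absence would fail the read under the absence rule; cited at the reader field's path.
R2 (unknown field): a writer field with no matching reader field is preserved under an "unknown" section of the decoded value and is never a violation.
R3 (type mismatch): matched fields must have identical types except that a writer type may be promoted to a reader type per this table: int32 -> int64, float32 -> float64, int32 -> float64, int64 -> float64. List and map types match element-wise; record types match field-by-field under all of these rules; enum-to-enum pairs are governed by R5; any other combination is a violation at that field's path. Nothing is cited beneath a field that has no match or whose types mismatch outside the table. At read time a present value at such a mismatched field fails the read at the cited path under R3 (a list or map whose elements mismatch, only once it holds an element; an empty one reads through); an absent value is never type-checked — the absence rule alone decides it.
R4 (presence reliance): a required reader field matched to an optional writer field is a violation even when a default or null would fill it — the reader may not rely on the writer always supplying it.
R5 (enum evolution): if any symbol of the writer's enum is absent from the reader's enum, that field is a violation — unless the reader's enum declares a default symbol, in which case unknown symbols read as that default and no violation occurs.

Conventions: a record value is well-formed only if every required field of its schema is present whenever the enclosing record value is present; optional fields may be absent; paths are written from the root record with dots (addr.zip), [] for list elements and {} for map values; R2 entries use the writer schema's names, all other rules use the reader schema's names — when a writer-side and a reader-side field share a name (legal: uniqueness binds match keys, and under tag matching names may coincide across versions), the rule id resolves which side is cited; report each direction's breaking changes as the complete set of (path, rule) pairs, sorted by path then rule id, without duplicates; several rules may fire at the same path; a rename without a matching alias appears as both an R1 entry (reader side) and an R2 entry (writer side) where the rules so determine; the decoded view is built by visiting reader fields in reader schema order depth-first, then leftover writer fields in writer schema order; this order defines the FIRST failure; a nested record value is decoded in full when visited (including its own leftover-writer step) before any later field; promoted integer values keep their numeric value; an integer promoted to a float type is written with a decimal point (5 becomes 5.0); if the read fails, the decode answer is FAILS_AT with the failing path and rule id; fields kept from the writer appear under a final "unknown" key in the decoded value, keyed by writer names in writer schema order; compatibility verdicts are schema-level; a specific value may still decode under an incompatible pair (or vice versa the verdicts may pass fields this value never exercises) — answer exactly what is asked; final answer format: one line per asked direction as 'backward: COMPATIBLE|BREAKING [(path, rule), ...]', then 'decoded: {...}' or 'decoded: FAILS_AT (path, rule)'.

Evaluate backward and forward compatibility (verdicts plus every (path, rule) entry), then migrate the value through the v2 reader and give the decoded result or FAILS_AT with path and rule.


backward: COMPATIBLE []; forward: COMPATIBLE []; decoded: {"kind": "GREEN", "checksum": null, "city": null, "unknown": {"codes": [12], "checksum": 0x1A2B, "city": "omega"}}

in Device below, arrows point writer -> reader
backward for Device (reader v2, writer v1):
  kind <- kind (State -> State, writer required)
  checksum: no writer match
  city: no writer match
  writer codes: unknown to reader
  writer checksum: unknown to reader
  writer city: unknown to reader
  => backward: COMPATIBLE
forward for Device (reader v1, writer v2):
  kind <- kind (State -> State, writer required)
  codes: no writer match
  checksum: no writer match
  city: no writer match
  writer checksum: unknown to reader
  writer city: unknown to reader
  => forward: COMPATIBLE
decode walk for Device under reader schema v2:
  kind := "GREEN"
  checksum := null (not supplied -> null)
  city := null (not supplied -> null)
  writer codes: kept under "unknown"
  writer checksum: kept under "unknown"
  writer city: kept under "unknown"
  => decoded: {"kind": "GREEN", "checksum": null, "city": null, "unknown": {"codes": [12], "checksum": 0x1A2B, "city": "omega"}}


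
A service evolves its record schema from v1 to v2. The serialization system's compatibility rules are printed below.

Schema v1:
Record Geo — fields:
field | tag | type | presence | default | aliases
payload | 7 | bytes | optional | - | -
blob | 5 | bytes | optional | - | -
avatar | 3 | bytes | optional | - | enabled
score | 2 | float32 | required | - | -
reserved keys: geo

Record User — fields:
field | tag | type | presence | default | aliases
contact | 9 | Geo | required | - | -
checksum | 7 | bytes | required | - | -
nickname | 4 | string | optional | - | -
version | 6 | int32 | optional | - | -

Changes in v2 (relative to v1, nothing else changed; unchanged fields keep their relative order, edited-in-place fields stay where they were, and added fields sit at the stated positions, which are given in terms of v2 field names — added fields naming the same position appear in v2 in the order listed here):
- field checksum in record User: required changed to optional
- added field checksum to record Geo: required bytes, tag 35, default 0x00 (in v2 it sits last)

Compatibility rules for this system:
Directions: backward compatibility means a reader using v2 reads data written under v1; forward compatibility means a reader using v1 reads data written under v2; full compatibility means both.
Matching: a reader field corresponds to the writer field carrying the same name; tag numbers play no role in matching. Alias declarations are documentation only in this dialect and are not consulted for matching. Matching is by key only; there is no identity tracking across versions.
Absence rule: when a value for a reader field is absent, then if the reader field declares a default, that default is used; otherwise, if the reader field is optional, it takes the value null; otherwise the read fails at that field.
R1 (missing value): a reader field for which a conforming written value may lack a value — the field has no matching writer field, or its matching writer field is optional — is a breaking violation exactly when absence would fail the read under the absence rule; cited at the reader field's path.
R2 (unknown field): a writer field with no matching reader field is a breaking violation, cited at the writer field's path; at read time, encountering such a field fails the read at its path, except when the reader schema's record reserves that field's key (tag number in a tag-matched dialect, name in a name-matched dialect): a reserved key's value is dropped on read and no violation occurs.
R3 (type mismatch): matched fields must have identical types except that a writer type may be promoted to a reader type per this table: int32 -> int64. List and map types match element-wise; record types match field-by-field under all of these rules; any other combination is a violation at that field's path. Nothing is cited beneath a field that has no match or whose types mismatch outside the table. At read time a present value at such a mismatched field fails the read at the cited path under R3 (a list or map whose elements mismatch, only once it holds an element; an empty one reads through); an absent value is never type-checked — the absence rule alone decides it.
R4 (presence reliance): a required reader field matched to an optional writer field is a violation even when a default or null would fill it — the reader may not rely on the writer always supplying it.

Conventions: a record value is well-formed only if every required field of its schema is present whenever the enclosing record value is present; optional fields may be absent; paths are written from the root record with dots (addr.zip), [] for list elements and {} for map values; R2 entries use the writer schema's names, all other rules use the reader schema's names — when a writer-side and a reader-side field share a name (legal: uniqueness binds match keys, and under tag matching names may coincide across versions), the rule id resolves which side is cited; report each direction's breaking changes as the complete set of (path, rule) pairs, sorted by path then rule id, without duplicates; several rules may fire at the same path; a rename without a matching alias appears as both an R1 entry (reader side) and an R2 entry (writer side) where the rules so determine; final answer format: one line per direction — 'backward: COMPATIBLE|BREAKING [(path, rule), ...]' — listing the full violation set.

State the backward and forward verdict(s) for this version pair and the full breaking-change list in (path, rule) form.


arrows below run writer -> reader for User
backward pass over User, reader schema v2, writer schema v1:
  Geo -> Geo, writer required: contact aligns to contact
  bytes -> bytes, writer required: checksum aligns to checksum
  string -> string, writer optional: nickname aligns to nickname
  int32 -> int32, writer optional: version aligns to version
  bytes -> bytes, writer optional: contact.payload aligns to contact.payload
  bytes -> bytes, writer optional: contact.blob aligns to contact.blob
  bytes -> bytes, writer optional: contact.avatar aligns to contact.avatar
  float32 -> float32, writer required: contact.score aligns to contact.score
  no writer field matches reader contact.checksum
  => no violations; backward on User: COMPATIBLE
forward pass over User, reader schema v1, writer schema v2:
  Geo -> Geo, writer required: contact aligns to contact
  bytes -> bytes, writer optional: checksum aligns to checksum
  string -> string, writer optional: nickname aligns to nickname
  int32 -> int32, writer optional: version aligns to version
  bytes -> bytes, writer optional: contact.payload aligns to contact.payload
  bytes -> bytes, writer optional: contact.blob aligns to contact.blob
  bytes -> bytes, writer optional: contact.avatar aligns to contact.avatar
  float32 -> float32, writer required: contact.score aligns to contact.score
  writer field contact.checksum has no reader counterpart
  breaking: (checksum, R1)
  breaking: (checksum, R4)
  breaking: (contact.checksum, R2)
  => forward verdict for User: BREAKING, 3 violation(s)

backward: COMPATIBLE []; forward: BREAKING [(checksum, R1), (checksum, R4), (contact.checksum, R2)]


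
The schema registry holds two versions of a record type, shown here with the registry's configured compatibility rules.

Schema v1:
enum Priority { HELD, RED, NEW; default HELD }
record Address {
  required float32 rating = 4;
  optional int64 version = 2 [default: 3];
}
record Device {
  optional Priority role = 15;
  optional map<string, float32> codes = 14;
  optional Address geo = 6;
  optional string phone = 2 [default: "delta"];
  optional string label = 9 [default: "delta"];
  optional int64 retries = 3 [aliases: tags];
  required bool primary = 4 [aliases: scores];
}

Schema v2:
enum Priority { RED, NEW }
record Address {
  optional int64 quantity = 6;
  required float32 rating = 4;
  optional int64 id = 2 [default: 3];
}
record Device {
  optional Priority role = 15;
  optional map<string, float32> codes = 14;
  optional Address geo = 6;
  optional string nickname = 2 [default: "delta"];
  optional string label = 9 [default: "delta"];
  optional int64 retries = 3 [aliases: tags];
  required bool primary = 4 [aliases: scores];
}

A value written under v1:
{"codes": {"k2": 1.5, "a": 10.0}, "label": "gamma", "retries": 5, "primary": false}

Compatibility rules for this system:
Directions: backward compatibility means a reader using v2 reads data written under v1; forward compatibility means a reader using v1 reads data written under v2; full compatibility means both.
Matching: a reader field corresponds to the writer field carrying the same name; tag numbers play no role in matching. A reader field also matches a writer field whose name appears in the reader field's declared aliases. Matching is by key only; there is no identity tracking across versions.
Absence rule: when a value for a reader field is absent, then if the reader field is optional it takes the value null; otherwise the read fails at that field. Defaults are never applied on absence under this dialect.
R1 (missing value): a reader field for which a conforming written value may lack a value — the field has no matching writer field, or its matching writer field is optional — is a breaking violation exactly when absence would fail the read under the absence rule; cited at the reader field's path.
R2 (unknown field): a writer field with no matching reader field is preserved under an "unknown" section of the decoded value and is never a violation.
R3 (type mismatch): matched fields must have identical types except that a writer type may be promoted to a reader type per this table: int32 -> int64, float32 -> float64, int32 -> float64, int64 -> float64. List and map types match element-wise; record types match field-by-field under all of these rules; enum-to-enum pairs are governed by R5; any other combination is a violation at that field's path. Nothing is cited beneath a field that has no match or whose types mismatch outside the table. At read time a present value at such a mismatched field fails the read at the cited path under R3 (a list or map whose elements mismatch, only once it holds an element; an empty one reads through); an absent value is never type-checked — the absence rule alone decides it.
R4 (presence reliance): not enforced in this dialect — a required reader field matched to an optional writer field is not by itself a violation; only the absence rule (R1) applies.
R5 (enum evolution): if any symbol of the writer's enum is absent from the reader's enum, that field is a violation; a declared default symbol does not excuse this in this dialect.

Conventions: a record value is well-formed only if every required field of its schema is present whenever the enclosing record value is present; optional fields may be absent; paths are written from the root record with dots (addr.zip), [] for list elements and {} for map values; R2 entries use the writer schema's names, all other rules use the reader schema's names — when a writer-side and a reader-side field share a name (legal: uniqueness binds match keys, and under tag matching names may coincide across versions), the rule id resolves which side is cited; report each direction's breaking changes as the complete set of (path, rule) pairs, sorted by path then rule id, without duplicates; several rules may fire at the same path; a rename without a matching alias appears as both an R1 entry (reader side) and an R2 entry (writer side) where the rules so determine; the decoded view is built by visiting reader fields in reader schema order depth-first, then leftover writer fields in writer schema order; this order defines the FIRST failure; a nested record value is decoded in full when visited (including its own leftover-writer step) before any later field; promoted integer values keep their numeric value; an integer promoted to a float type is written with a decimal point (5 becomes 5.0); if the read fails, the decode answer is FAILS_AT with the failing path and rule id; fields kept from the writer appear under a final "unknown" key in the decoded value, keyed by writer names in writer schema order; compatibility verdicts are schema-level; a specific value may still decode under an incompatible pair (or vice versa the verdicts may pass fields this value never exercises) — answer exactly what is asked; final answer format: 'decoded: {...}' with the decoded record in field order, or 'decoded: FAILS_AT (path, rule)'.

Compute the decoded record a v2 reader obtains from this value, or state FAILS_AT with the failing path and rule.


the writer's type comes first in each Device pair
decoding the Device value with the v2 reader:
  role := null (not supplied -> null)
  codes := {"k2": 1.5, "a": 10.0}
  geo := null (not supplied -> null)
  nickname := null (not supplied -> null)
  label := "gamma"
  retries := 5
  primary := false
  => decoded: {"role": null, "codes": {"k2": 1.5, "a": 10.0}, "geo": null, "nickname": null, "label": "gamma", "retries": 5, "primary": false}
checking off the Device differences that do not matter here:
  enum Priority (field role in record Device): symbol HELD removed (it was the default; the default is cleared) -> shifts the Device verdicts, not this decode
  renamed field version to id in record Address -> triggers nothing under the printed rules; the Device answer is the same either way
  added field quantity to record Address: optional int64, tag 6 (in v2 it sits immediately before rating) -> triggers nothing under the printed rules; the Device answer is the same either way

decoded: {"role": null, "codes": {"k2": 1.5, "a": 10.0}, "geo": null, "nickname": null, "label": "gamma", "retries": 5, "primary": false}


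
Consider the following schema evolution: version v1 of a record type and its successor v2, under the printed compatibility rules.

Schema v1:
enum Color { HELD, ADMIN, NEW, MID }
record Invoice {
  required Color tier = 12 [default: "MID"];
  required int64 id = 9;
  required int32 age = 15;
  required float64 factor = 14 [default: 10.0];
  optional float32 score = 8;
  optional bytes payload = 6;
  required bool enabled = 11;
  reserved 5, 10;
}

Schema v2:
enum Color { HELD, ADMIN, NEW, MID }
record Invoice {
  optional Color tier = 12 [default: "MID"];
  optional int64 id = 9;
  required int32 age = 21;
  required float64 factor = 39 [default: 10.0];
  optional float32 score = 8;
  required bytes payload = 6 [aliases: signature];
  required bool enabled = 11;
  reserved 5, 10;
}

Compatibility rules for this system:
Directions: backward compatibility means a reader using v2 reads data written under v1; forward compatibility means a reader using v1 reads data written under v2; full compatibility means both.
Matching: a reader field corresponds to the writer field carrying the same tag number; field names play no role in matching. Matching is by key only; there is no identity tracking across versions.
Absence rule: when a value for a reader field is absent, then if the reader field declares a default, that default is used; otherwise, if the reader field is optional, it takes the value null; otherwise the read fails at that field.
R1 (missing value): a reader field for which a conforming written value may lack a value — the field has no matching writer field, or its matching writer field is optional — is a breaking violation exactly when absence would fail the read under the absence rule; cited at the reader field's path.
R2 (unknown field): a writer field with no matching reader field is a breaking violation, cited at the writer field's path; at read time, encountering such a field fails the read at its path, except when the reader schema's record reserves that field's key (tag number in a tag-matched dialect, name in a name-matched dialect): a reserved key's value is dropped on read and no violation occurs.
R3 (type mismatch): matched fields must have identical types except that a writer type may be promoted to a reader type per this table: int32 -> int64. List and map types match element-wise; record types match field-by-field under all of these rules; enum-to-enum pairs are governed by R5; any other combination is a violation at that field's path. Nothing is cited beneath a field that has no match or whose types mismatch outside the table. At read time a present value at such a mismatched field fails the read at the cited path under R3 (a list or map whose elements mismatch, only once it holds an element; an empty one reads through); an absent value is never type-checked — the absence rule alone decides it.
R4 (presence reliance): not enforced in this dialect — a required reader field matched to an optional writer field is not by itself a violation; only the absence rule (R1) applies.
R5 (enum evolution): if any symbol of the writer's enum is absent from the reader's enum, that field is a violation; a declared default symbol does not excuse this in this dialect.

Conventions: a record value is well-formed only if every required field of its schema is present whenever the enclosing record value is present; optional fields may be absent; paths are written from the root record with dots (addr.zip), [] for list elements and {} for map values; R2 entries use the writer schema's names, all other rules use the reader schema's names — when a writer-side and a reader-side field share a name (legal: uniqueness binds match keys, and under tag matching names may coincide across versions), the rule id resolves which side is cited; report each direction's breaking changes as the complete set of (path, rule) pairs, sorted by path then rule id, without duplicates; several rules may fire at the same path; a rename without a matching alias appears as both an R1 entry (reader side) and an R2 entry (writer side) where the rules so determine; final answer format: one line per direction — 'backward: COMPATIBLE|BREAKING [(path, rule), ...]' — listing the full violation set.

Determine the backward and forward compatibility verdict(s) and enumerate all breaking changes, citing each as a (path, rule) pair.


arrows below run writer -> reader for Invoice
backward for Invoice (reader v2, writer v1):
  writer required, Color -> Color: reader tier maps from writer tier
  writer required, int64 -> int64: reader id maps from writer id
  no writer field matches reader age
  no writer field matches reader factor
  writer optional, float32 -> float32: reader score maps from writer score
  writer optional, bytes -> bytes: reader payload maps from writer payload
  writer required, bool -> bool: reader enabled maps from writer enabled
  writer field age has no reader counterpart
  writer field factor has no reader counterpart
  violation R1 at age
  violation R2 at age
  violation R2 at factor
  violation R1 at payload
  => backward: BREAKING (4)
forward for Invoice (reader v1, writer v2):
  writer optional, Color -> Color: reader tier maps from writer tier
  writer optional, int64 -> int64: reader id maps from writer id
  no writer field matches reader age
  no writer field matches reader factor
  writer optional, float32 -> float32: reader score maps from writer score
  writer required, bytes -> bytes: reader payload maps from writer payload
  writer required, bool -> bool: reader enabled maps from writer enabled
  writer field age has no reader counterpart
  writer field factor has no reader counterpart
  violation R1 at age
  violation R2 at age
  violation R2 at factor
  violation R1 at id
  => forward: BREAKING (4)

backward: BREAKING [(age, R1), (age, R2), (factor, R2), (payload, R1)]; forward: BREAKING [(age, R1), (age, R2), (factor, R2), (id, R1)]


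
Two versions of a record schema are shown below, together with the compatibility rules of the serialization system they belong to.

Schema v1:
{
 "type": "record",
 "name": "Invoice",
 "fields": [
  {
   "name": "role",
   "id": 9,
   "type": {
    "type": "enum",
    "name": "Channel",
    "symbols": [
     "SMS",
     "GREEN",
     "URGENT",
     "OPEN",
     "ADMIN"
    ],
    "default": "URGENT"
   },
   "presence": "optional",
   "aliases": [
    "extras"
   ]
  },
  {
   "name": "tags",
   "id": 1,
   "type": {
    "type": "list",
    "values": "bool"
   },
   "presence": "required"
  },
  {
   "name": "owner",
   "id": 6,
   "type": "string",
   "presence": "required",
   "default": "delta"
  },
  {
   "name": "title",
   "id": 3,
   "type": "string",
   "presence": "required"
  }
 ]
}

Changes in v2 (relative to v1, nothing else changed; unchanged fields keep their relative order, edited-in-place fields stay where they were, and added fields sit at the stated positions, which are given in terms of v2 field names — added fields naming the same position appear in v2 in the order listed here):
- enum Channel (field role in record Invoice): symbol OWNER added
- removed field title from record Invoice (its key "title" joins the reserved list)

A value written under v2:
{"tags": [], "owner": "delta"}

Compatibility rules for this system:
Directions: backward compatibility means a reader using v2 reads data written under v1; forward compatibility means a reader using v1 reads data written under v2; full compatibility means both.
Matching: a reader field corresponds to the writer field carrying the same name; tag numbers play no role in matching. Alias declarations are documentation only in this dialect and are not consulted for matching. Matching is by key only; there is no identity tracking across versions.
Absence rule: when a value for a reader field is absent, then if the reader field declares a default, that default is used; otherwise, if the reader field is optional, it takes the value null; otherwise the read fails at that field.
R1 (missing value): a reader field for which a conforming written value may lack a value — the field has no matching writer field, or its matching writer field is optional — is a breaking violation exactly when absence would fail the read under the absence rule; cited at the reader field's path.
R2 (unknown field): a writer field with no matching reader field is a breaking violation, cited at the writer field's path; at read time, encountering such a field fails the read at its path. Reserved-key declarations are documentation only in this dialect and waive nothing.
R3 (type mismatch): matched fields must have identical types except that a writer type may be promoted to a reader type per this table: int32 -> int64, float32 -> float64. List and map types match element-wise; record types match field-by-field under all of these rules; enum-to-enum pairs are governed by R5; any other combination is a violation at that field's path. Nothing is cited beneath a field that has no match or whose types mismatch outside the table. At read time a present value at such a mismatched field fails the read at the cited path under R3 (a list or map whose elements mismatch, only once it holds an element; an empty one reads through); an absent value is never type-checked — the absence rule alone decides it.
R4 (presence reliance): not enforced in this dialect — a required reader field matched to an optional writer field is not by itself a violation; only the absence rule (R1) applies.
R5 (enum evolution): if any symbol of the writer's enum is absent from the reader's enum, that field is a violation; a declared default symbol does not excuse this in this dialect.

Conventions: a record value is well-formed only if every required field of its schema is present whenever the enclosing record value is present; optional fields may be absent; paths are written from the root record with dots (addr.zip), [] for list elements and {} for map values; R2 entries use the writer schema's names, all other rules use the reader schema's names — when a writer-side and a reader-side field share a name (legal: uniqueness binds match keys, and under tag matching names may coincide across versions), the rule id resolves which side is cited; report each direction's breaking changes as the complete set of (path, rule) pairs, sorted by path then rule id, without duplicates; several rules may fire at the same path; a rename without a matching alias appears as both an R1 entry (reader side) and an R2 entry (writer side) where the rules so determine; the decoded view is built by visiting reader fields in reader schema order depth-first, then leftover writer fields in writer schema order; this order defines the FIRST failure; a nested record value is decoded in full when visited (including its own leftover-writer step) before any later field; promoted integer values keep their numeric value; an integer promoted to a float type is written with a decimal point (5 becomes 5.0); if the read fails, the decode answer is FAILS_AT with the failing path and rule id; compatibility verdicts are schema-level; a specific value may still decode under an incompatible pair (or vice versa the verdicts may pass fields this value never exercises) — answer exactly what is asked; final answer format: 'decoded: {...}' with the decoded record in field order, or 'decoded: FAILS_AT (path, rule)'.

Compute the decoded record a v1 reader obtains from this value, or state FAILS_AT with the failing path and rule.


arrows below run writer -> reader for Invoice
migrating the Invoice value to v1:
  role := null (missing; optional => null)
  tags := []
  owner := "delta"
  read fails at title under R1 (no fill)
  => FAILS_AT (title, R1)
diffs on Invoice not affecting the asked answer:
  enum Channel (field role in record Invoice): symbol OWNER added -> a verdict-level change on Invoice — the shown value reads the same

decoded: FAILS_AT (title, R1)


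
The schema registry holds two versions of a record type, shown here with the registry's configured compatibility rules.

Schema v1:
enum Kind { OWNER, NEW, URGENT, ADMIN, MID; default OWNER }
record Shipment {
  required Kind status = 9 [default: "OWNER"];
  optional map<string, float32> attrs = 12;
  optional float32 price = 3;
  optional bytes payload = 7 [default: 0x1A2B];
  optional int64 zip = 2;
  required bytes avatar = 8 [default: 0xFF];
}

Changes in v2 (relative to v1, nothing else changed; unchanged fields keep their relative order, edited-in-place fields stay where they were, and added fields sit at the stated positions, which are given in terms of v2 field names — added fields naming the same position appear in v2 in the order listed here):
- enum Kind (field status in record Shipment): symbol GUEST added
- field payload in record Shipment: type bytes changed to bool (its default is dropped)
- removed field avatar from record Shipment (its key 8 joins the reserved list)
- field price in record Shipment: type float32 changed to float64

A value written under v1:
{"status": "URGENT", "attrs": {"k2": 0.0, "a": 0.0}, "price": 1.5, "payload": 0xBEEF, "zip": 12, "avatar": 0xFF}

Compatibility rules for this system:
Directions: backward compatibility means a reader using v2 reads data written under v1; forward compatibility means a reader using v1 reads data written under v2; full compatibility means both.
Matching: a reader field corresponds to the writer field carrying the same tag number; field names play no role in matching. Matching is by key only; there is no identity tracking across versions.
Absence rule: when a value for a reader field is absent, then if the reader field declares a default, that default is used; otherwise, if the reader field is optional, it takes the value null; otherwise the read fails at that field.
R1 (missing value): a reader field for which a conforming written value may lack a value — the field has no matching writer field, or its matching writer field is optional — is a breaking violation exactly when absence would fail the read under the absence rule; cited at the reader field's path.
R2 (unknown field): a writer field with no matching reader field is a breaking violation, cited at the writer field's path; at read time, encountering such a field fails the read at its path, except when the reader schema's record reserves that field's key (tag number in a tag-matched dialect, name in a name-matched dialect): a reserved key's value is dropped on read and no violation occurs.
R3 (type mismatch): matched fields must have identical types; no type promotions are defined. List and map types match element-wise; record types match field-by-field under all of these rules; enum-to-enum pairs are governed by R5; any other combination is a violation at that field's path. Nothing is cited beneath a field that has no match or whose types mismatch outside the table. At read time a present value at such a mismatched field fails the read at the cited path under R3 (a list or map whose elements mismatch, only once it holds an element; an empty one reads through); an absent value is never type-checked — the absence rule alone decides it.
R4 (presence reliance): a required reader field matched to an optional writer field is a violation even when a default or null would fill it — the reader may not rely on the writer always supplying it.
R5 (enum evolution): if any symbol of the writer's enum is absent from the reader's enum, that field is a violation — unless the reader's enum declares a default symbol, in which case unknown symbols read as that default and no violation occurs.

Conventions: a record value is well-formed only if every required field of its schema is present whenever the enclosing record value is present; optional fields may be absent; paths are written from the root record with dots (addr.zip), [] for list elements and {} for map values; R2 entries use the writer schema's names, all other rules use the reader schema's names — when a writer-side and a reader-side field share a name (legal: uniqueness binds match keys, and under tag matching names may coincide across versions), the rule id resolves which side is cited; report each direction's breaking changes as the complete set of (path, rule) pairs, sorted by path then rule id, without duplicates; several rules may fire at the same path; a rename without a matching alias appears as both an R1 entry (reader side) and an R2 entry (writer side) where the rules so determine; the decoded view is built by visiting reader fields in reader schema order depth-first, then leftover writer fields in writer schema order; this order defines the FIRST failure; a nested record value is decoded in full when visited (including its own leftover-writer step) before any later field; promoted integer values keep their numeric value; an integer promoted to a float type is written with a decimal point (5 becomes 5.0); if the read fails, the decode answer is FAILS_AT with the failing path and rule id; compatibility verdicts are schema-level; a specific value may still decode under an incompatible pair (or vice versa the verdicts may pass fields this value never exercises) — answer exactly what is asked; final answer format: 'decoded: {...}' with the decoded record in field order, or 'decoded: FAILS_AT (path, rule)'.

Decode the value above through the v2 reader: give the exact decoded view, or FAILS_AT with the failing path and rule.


decoded: FAILS_AT (price, R3)

in Shipment below, arrows point writer -> reader
decoding the Shipment value with the v2 reader:
  status := "URGENT"
  attrs := {"k2": 0.0, "a": 0.0}
  read fails at price under R3
  => FAILS_AT (price, R3)
remaining Shipment differences; none change what is asked:
  enum Kind (field status in record Shipment): symbol GUEST added -> no rule fires on it and the decoded Shipment view is identical with or without it
  field payload in record Shipment: type bytes changed to bool (its default is dropped) -> a verdict-level change on Shipment — the shown value reads the same
  removed field avatar from record Shipment (its key 8 joins the reserved list) -> no rule fires on it and the decoded Shipment view is identical with or without it


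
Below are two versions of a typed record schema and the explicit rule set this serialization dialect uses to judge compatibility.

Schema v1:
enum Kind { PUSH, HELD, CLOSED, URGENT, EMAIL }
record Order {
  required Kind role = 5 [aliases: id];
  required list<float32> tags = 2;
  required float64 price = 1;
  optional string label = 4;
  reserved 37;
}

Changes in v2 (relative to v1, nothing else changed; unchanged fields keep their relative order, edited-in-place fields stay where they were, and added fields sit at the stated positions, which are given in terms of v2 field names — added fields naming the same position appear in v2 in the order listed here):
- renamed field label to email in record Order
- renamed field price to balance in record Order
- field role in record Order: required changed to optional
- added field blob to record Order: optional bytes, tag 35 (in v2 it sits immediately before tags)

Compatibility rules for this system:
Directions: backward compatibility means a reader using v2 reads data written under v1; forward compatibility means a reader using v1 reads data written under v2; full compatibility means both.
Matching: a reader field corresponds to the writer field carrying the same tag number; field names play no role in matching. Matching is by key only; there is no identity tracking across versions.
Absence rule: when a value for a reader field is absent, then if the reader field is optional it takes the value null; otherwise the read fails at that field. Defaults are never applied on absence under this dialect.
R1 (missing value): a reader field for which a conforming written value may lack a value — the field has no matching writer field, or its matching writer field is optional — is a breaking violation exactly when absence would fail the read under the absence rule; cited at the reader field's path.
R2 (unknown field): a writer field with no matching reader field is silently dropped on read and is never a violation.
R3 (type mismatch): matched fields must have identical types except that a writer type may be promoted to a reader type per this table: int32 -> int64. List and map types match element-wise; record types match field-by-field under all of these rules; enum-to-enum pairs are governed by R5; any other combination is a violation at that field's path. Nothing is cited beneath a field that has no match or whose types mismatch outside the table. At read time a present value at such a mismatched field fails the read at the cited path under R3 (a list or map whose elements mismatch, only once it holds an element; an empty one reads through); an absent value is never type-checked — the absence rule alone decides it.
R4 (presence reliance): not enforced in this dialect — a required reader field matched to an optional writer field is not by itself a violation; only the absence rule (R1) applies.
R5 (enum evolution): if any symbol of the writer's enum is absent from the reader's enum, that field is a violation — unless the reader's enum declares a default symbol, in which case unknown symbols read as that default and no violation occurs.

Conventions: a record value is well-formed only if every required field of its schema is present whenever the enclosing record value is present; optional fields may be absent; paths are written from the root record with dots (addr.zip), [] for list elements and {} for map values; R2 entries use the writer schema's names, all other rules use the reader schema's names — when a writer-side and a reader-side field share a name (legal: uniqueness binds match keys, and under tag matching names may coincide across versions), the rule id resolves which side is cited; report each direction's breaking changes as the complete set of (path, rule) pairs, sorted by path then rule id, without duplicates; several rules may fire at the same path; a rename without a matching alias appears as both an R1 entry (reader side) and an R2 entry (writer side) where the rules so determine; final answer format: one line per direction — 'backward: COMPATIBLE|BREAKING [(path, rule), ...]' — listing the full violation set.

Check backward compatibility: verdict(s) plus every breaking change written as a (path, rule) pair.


the writer's type comes first in each Order pair
backward pass over Order, reader schema v2, writer schema v1:
  writer required, Kind -> Kind: reader role maps from writer role
  blob: no writer match
  writer required, list<float32> -> list<float32>: reader tags maps from writer tags
  writer required, float64 -> float64: reader balance maps from writer price
  writer optional, string -> string: reader email maps from writer label
  => backward verdict for Order: COMPATIBLE, no violations
the rest of the Order diff is inert for this question:
  renamed field label to email in record Order -> fires no rule on Order, leaving the asked answer as it is
  renamed field price to balance in record Order -> fires no rule on Order, leaving the asked answer as it is
  field role in record Order: required changed to optional -> its effect on Order is confined to the forward direction, not asked
  added field blob to record Order: optional bytes, tag 35 (in v2 it sits immediately before tags) -> fires no rule on Order, leaving the asked answer as it is

backward: COMPATIBLE []
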